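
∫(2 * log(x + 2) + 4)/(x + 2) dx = (log(x + 2) + 2)^2 + C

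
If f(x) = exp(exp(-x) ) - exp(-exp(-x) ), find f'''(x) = (-exp(2*x) + 3*exp(x) - 3*exp(x + 2*exp(-x)) - exp(2*x + 2*exp(-x)) - exp(2*exp(-x)) - 1)*exp(-3*x - exp(-x))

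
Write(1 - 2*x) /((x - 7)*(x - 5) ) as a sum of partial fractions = 9/(2*(x - 5)) - 13/(2*(x - 7))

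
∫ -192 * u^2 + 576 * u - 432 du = -64*u^3 + 288*u^2 - 432*u + C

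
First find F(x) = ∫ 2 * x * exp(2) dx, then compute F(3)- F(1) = 8*exp(2)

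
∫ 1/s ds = log(s) + C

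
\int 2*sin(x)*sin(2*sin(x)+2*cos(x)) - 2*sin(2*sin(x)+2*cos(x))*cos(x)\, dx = cos(2*sqrt(2)*sin(x + pi/4)) + C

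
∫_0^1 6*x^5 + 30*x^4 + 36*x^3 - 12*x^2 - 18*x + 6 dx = 9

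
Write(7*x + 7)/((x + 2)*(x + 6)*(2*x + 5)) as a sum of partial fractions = 6/(2*x + 5) - 5/(4*(x + 6)) - 7/(4*(x + 2))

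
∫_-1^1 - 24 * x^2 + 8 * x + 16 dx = 16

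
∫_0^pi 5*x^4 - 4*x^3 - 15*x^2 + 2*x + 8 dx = -4 + (-2 + pi)^2*(1 + pi)^3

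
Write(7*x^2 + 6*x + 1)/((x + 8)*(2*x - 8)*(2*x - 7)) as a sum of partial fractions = -431/(46*(2*x - 7)) + 401/(552*(x + 8)) + 137/(24*(x - 4))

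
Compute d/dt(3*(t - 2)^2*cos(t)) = -3*t^2*sin(t) + 12*t*sin(t) + 6*t*cos(t) - 12*sin(t) - 12*cos(t)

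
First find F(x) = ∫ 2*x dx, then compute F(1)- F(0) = 1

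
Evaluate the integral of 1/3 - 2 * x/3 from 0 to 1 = 0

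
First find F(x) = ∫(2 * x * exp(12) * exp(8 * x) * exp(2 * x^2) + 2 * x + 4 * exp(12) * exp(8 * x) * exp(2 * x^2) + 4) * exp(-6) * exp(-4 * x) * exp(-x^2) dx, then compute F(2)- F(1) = -exp(11) - exp(-18) + exp(-11) + exp(18)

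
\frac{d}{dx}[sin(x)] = cos(x)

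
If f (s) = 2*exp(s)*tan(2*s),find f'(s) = 2*(tan(2*s) + 2/cos(2*s)^2)*exp(s)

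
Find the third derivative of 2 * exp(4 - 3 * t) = -54*exp(4 - 3*t)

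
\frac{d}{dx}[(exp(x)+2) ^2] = 2*exp(2*x) + 4*exp(x)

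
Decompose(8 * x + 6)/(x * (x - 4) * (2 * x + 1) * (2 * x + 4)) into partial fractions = 8/(27*(2*x + 1)) + 5/(36*(x + 2)) + 19/(216*(x - 4)) - 3/(8*x)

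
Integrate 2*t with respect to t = t^2 + C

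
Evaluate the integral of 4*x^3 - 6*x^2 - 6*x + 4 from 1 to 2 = -4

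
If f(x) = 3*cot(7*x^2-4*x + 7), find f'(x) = 6*(2 - 7*x)/sin(7*x^2 - 4*x + 7)^2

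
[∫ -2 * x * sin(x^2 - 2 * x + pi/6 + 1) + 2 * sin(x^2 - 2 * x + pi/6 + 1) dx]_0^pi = -cos(pi/6 + 1) + cos(pi/6 + 1 + pi^2)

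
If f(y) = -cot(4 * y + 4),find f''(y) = -32*cos(4*y + 4)/sin(4*y + 4)^3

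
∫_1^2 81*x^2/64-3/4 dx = 141/64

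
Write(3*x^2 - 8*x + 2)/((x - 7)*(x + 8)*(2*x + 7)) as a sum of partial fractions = -89/(63*(2*x + 7)) + 86/(45*(x + 8)) + 31/(105*(x - 7))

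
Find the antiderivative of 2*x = x^2 + C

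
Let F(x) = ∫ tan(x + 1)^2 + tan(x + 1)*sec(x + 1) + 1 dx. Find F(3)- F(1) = sec(4) + tan(4) - tan(2) - sec(2)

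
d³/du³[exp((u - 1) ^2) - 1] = 8*u^3*exp(u^2 - 2*u + 1) - 24*u^2*exp(u^2 - 2*u + 1) + 36*u*exp(u^2 - 2*u + 1) - 20*exp(u^2 - 2*u + 1)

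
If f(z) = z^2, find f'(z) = 2*z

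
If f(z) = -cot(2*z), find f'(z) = 2/sin(2*z)^2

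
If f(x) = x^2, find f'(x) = 2*x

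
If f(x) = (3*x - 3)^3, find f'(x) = 81*x^2 - 162*x + 81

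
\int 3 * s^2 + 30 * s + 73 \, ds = s^3 + 15*s^2 + 73*s + C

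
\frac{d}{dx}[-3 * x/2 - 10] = -3/2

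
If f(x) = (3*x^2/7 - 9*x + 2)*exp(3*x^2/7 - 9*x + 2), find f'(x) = 18*x^3*exp(3*x^2/7 - 9*x + 2)/49 - 81*x^2*exp(3*x^2/7 - 9*x + 2)/7 + 585*x*exp(3*x^2/7 - 9*x + 2)/7 - 27*exp(3*x^2/7 - 9*x + 2)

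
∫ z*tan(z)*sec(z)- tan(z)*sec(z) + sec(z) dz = (z - 1)*sec(z) + C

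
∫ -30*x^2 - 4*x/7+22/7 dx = -10*x^3 - 2*x^2/7 + 22*x/7 + C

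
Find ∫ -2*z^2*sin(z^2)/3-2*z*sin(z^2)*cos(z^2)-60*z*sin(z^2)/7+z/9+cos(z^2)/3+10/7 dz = 2*z/21 + (z + 3*cos(z^2) + 12)^2/18 + 2*cos(z^2)/7 + C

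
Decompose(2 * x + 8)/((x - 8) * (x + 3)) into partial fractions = -2/(11*(x + 3)) + 24/(11*(x - 8))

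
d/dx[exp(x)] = exp(x)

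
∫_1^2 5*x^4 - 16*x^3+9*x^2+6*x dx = 1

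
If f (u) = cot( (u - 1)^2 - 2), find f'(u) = 2*(1 - u)/sin(-u^2 + 2*u + 1)^2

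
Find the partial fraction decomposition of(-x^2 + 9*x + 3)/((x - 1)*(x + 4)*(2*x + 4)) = -49/(20*(x + 4)) + 19/(12*(x + 2)) + 11/(30*(x - 1))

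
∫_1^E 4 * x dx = -2 + 2*exp(2)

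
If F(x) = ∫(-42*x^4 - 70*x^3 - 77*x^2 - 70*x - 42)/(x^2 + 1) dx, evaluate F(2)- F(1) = -238 - 7*pi/4 + 7*acot(2)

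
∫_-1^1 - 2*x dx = 0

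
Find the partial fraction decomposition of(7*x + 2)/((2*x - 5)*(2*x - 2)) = 13/(2*(2*x - 5)) - 3/(2*(x - 1))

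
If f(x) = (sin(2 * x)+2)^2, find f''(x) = -8*sin(2*x)^2 - 16*sin(2*x) + 8*cos(2*x)^2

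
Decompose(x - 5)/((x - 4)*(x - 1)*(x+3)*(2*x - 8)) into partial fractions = 1/(49*(x + 3)) - 1/(18*(x - 1)) + 31/(882*(x - 4)) - 1/(42*(x - 4)^2)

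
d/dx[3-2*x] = -2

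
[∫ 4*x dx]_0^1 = 2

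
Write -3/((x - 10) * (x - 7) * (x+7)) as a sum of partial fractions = -3/(238*(x + 7)) + 1/(14*(x - 7)) - 1/(17*(x - 10))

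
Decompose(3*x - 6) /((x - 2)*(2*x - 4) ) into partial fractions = 3/(2*(x - 2))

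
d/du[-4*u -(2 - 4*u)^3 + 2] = 192*u^2 - 192*u + 44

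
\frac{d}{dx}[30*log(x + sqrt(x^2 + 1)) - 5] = (30*x + 30*sqrt(x^2 + 1))/(x^2 + x*sqrt(x^2 + 1) + 1)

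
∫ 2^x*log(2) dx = 2^x + C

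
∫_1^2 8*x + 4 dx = 16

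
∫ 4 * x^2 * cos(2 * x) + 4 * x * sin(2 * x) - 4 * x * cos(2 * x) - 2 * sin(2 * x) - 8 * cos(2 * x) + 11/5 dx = 11*x/5 - 2*(-x^2 + x + 2)*sin(2*x) + C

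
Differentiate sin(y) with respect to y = cos(y)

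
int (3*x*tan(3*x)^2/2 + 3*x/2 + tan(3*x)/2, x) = x*tan(3*x)/2 + C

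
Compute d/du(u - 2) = 1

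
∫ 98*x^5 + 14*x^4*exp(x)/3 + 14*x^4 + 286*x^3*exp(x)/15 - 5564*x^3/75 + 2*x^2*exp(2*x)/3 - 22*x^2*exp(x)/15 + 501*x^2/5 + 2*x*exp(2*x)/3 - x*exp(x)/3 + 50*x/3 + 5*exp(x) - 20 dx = x*(2625*x^2 + x*(35*x^2 + 3*x + 5*exp(x) - 20)^2 + 225*x + 375*exp(x) - 1500)/75 + C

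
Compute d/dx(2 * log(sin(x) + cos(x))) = 2/tan(x + pi/4)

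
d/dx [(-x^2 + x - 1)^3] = -6*x^5 + 15*x^4 - 24*x^3 + 21*x^2 - 12*x + 3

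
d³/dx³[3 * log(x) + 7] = 6/x^3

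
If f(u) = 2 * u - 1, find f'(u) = 2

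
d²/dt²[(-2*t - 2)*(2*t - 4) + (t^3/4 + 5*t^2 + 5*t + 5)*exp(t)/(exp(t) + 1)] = (-t^3*exp(2*t) + t^3*exp(t) - 14*t^2*exp(2*t) + 26*t^2*exp(t) + 6*t*exp(3*t) + 72*t*exp(2*t) + 106*t*exp(t) + 8*exp(3*t) + 4*exp(2*t) + 4*exp(t) - 32)/(4*exp(3*t) + 12*exp(2*t) + 12*exp(t) + 4)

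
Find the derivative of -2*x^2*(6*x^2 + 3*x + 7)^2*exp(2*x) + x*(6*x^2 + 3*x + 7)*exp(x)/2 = -144*x^6*exp(2*x) - 576*x^5*exp(2*x) - 732*x^4*exp(2*x) - 912*x^3*exp(2*x) + 3*x^3*exp(x) - 448*x^2*exp(2*x) + 21*x^2*exp(x)/2 - 196*x*exp(2*x) + 13*x*exp(x)/2 + 7*exp(x)/2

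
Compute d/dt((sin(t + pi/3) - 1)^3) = 3*sin(t + pi/3)^2*cos(t + pi/3) + 3*cos(t + pi/3) - 3*cos(2*t + pi/6)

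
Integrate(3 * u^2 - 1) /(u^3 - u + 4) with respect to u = log(u^3 - u + 4) + C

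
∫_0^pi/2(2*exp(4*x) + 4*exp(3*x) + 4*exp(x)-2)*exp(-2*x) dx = -4 + (-exp(-pi/2) + 2 + exp(pi/2))^2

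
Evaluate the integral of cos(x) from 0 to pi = 0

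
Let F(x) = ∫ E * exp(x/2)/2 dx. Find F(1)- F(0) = -E + exp(3/2)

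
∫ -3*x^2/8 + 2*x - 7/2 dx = -x^3/8 + x^2 - 7*x/2 + C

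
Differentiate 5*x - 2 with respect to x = 5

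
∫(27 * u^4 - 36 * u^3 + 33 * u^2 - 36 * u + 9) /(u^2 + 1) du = 9*u^3 - 18*u^2 + 6*u - 3*acot(u) + C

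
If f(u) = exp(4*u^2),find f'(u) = 8*u*exp(4*u^2)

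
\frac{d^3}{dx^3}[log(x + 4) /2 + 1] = 1/(x^3 + 12*x^2 + 48*x + 64)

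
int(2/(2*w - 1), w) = log(2*w - 1) + C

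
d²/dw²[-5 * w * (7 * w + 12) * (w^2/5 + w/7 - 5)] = -84*w^2 - 102*w + 2330/7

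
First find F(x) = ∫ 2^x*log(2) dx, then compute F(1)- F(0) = 1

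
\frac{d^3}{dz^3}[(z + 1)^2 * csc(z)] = (z^2*cos(z)/sin(z) - 6*z^2*cos(z)/sin(z)^3 - 6*z + 2*z*cos(z)/sin(z) + 12*z/sin(z)^2 - 12*z*cos(z)/sin(z)^3 - 6 - 5*cos(z)/sin(z) + 12/sin(z)^2 - 6*cos(z)/sin(z)^3)/sin(z)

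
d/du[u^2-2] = 2*u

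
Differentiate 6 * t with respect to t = 6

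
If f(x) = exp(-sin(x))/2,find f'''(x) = (sin(x) - 3)*exp(-sin(x))*sin(x)*cos(x)/2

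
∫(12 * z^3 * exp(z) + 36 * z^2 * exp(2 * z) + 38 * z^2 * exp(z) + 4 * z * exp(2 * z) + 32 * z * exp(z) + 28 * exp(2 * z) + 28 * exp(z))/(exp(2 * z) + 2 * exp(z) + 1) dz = 2*z*(6*z^2 + z + 14)*exp(z)/(exp(z) + 1) + C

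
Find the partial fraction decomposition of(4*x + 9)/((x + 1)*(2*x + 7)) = 2/(2*x + 7) + 1/(x + 1)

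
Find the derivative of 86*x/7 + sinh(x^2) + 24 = 2*x*cosh(x^2) + 86/7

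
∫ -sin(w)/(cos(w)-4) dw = log(4 - cos(w)) + C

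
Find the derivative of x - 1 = 1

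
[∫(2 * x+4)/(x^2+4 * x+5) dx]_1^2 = -log(10) + log(17)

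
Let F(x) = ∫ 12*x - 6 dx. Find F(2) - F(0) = 12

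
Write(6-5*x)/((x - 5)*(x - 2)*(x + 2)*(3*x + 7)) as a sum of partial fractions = -477/(286*(3*x + 7)) + 4/(7*(x + 2)) + 1/(39*(x - 2)) - 19/(462*(x - 5))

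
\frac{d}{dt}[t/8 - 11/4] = 1/8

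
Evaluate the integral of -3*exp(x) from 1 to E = -3*exp(E) + 3*E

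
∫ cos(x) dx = sin(x) + C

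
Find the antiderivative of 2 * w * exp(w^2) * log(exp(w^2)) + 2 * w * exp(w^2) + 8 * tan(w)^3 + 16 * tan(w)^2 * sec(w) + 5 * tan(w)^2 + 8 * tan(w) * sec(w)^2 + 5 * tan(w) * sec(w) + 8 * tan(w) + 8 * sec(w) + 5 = w^2*exp(w^2) + 4*(tan(w) + sec(w))^2 + 5*tan(w) + 5*sec(w) + C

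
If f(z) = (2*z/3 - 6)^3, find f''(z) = 16*z/9 - 16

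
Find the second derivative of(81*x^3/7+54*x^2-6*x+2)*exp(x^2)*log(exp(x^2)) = 324*x^7*exp(x^2)/7 + 216*x^6*exp(x^2) + 1614*x^5*exp(x^2)/7 + 980*x^4*exp(x^2) + 1032*x^3*exp(x^2)/7 + 668*x^2*exp(x^2) - 36*x*exp(x^2) + 4*exp(x^2)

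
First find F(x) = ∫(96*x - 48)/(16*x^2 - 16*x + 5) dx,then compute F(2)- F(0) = -3*log(5) + 3*log(37)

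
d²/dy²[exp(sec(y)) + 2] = (sin(y)^2/cos(y)^3 - 1 + 2/cos(y)^2)*exp(1/cos(y))/cos(y)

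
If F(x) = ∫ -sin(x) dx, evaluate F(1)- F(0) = -1 + cos(1)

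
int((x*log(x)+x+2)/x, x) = (x + 2)*log(x) + C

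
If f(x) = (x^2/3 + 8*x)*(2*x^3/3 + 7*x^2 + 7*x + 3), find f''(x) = 40*x^3/9 + 92*x^2 + 350*x + 114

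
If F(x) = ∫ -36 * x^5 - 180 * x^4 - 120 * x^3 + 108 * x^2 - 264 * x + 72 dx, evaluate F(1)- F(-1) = 144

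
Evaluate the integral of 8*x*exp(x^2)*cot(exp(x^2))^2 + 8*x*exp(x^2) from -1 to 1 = 0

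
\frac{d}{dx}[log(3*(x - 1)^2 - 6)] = (2*x - 2)/(x^2 - 2*x - 1)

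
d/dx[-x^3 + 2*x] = 2 - 3*x^2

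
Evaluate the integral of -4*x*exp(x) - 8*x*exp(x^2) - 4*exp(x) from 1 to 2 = -4*exp(4) - 8*exp(2) + 8*E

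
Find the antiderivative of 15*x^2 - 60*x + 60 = 5*x^3 - 30*x^2 + 60*x + C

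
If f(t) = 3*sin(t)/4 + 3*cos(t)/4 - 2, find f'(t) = -3*sin(t)/4 + 3*cos(t)/4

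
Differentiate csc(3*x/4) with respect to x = -3*cot(3*x/4)*csc(3*x/4)/4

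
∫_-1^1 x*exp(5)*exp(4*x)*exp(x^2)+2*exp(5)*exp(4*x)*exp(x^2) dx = -exp(2)/2 + exp(10)/2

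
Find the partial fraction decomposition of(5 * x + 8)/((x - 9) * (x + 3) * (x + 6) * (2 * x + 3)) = -4/(567*(2*x + 3)) + 22/(405*(x + 6)) - 7/(108*(x + 3)) + 53/(3780*(x - 9))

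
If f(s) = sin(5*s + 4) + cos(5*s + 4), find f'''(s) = -125*sqrt(2)*cos(5*s + pi/4 + 4)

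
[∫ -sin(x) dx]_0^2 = -1 + cos(2)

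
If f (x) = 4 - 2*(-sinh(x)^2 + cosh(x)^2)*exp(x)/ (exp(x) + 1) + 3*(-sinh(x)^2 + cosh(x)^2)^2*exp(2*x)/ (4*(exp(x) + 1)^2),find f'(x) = -(exp(x) + 4)*exp(x)/(2*exp(3*x) + 6*exp(2*x) + 6*exp(x) + 2)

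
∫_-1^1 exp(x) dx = E - exp(-1)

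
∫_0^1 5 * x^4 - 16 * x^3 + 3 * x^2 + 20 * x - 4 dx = 4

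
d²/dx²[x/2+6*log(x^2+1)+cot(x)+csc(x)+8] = (-x^4/sin(x) + 2*x^4*cos(x)/sin(x)^3 + 2*x^4/sin(x)^3 - 12*x^2 - 2*x^2/sin(x) + 4*x^2*cos(x)/sin(x)^3 + 4*x^2/sin(x)^3 + 12 - 1/sin(x) + 2*cos(x)/sin(x)^3 + 2/sin(x)^3)/(x^4 + 2*x^2 + 1)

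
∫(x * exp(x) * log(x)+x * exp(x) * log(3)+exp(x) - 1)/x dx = (exp(x) - 1)*log(3*x) + C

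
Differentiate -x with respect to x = -1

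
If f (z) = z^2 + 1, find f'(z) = 2*z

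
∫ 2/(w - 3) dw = 2*log(w - 3) + C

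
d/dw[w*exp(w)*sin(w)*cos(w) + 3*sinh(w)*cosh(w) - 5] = w*exp(w)*sin(2*w)/2 + w*exp(w)*cos(2*w) + exp(w)*sin(2*w)/2 + 3*cosh(2*w)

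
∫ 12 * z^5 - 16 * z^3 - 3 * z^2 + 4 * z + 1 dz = 2*z^6 - 4*z^4 - z^3 + 2*z^2 + z + C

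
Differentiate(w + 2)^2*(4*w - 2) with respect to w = 12*w^2 + 28*w + 8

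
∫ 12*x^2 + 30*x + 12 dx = 4*x^3 + 15*x^2 + 12*x + C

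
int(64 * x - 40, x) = 32*x^2 - 40*x + C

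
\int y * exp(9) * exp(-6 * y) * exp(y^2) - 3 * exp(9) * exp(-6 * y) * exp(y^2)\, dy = exp((y - 3)^2)/2 + C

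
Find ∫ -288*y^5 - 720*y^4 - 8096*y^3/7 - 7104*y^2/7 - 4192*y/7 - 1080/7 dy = -48*y^6 - 144*y^5 - 2024*y^4/7 - 2368*y^3/7 - 2096*y^2/7 - 1080*y/7 + C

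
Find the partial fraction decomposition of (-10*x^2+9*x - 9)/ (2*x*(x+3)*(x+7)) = -281/(28*(x + 7)) + 21/(4*(x + 3)) - 3/(14*x)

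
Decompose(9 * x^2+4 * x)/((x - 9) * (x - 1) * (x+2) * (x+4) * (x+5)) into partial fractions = 205/(252*(x + 5)) - 64/(65*(x + 4)) + 14/(99*(x + 2)) - 13/(720*(x - 1)) + 765/(16016*(x - 9))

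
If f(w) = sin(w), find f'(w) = cos(w)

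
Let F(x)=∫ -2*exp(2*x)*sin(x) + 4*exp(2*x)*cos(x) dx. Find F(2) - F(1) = 2*(exp(2)*cos(2) - cos(1))*exp(2)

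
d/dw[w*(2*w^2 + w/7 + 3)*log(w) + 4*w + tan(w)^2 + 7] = 6*w^2*log(w) + 2*w^2 + 2*w*log(w)/7 + w/7 + 3*log(w) + 2*sin(w)/cos(w)^3 + 7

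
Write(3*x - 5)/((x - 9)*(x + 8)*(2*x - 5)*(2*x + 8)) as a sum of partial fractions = -10/(3549*(2*x - 5)) + 29/(2856*(x + 8)) - 17/(1352*(x + 4)) + 11/(2873*(x - 9))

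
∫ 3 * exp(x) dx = 3*exp(x) + C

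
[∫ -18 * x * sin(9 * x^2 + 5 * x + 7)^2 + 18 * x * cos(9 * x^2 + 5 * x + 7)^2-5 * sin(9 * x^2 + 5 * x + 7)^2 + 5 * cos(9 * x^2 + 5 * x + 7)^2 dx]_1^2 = sin(106)/2 - sin(42)/2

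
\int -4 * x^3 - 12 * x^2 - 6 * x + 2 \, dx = -x^4 - 4*x^3 - 3*x^2 + 2*x + C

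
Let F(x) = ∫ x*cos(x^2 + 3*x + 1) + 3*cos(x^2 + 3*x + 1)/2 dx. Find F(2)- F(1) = sin(11)/2 - sin(5)/2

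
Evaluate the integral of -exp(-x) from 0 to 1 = -1 + exp(-1)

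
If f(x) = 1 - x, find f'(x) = -1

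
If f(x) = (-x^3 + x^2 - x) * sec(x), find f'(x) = (-x^3*sin(x)/cos(x) + x^2*sin(x)/cos(x) - 3*x^2 - x*sin(x)/cos(x) + 2*x - 1)/cos(x)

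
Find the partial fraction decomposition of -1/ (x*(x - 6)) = -1/(6*(x - 6)) + 1/(6*x)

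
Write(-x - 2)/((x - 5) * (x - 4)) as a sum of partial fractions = 6/(x - 4) - 7/(x - 5)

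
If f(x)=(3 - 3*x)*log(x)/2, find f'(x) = (-3*x*log(x) - 3*x + 3)/(2*x)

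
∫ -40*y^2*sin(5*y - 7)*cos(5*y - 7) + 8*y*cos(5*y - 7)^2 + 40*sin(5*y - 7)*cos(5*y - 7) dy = (4*y^2 - 4)*cos(5*y - 7)^2 + C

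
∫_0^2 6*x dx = 12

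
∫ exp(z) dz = exp(z) + C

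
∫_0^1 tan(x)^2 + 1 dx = tan(1)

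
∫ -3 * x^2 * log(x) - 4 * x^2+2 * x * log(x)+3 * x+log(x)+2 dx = x*(log(x) + 1)*(-x^2 + x + 1) + C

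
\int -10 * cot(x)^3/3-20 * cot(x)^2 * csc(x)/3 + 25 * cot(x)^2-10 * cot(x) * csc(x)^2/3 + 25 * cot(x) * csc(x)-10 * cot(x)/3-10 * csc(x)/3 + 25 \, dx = 5*(cot(x) + csc(x))^2/3 - 25*cot(x) - 25*csc(x) + C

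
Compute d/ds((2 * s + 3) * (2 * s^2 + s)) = 12*s^2 + 16*s + 3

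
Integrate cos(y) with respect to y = sin(y) + C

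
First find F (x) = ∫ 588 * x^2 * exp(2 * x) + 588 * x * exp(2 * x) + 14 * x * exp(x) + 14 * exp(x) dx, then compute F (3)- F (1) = -294*exp(2) - 14*E + 42*exp(3) + 2646*exp(6)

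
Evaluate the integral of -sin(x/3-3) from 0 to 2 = 3*cos(7/3) - 3*cos(3)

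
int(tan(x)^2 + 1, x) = tan(x) + C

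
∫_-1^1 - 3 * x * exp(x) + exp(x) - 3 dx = -6 - 7*exp(-1) + E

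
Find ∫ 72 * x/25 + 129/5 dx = 36*x^2/25 + 129*x/5 + C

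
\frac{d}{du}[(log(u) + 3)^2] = (2*log(u) + 6)/u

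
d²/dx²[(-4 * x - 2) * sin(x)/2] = 2*x*sin(x) + sin(x) - 4*cos(x)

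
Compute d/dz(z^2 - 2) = 2*z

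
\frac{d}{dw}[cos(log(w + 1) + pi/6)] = -sin(log(w + 1) + pi/6)/(w + 1)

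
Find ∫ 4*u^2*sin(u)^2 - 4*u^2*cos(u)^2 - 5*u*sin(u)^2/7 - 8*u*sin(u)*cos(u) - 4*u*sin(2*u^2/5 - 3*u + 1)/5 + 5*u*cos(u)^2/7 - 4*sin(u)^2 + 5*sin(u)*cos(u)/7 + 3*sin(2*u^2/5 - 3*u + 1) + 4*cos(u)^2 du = (-2*u^2 + 5*u/14 + 2)*sin(2*u) + cos(2*u^2/5 - 3*u + 1) + C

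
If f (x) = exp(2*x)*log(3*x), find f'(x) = (2*x*exp(2*x)*log(x) + 2*x*exp(2*x)*log(3) + exp(2*x))/x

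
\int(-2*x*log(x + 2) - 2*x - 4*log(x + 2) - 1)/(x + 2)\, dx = -(2*x + 1)*log(x + 2) + C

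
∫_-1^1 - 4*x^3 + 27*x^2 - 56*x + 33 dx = 84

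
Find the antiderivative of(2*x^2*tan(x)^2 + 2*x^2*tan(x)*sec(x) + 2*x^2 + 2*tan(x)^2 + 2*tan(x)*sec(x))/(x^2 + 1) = 2*tan(x) + 2*acot(x) + 2/cos(x) + C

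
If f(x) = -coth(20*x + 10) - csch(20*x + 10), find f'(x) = (20*sinh(20*x + 10)^2*coth(20*x + 10)*csch(20*x + 10) + 20)/sinh(20*x + 10)^2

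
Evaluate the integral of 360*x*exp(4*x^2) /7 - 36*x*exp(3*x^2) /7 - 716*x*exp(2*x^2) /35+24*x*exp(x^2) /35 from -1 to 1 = 0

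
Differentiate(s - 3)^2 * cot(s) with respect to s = -s^2/sin(s)^2 + 2*s/tan(s) + 6*s/sin(s)^2 - 6/tan(s) - 9/sin(s)^2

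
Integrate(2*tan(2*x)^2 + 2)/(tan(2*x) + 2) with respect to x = log(tan(2*x) + 2) + C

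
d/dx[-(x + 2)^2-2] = -2*x - 4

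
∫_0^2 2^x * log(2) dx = 3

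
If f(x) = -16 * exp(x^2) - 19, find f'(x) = -32*x*exp(x^2)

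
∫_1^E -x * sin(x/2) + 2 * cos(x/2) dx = -2*cos(1/2) + 2*E*cos(E/2)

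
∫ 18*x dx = 9*x^2 + C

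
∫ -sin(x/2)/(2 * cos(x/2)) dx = log(2*cos(x/2)) + C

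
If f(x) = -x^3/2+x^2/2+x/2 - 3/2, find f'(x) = -3*x^2/2 + x + 1/2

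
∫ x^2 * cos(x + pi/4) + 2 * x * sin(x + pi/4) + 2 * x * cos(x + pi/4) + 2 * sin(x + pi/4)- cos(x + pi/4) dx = ((x + 1)^2 - 2)*sin(x + pi/4) + C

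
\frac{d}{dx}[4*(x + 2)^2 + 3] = 8*x + 16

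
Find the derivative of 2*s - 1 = 2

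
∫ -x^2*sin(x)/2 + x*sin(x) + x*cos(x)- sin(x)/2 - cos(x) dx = (x - 1)^2*cos(x)/2 + C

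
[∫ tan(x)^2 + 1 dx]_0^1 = tan(1)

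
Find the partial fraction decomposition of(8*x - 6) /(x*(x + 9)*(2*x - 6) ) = -13/(36*(x + 9)) + 1/(4*(x - 3)) + 1/(9*x)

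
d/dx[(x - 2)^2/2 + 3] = x - 2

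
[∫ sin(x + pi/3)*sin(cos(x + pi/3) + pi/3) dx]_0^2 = -cos(1/2 + pi/3) + cos(cos(pi/3 + 2) + pi/3)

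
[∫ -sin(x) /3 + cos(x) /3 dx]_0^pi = -2/3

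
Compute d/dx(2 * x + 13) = 2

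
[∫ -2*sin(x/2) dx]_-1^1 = 0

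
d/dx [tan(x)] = cos(x)^(-2)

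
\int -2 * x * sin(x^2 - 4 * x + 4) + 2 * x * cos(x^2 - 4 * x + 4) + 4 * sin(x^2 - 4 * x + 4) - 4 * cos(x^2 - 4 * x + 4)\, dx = sin((x - 2)^2) + cos((x - 2)^2) + C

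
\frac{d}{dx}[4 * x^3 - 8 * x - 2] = 12*x^2 - 8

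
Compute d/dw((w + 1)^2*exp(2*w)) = 2*w^2*exp(2*w) + 6*w*exp(2*w) + 4*exp(2*w)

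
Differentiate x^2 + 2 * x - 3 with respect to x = 2*x + 2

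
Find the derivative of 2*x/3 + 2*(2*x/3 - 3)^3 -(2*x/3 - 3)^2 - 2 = 16*x^2/9 - 152*x/9 + 122/3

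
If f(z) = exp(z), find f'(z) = exp(z)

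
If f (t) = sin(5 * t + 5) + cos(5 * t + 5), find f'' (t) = -25*sqrt(2)*sin(5*t + pi/4 + 5)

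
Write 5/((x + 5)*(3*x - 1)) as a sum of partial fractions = 15/(16*(3*x - 1)) - 5/(16*(x + 5))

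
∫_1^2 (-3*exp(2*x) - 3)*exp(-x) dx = -3*exp(2) - 3*exp(-1) + 3*exp(-2) + 3*E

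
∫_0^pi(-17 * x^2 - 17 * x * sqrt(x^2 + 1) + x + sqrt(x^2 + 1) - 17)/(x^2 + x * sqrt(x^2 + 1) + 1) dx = -17*pi + log(pi + sqrt(1 + pi^2))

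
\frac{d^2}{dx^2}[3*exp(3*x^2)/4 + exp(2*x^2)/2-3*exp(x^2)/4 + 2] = 27*x^2*exp(3*x^2) + 8*x^2*exp(2*x^2) - 3*x^2*exp(x^2) + 9*exp(3*x^2)/2 + 2*exp(2*x^2) - 3*exp(x^2)/2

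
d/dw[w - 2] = 1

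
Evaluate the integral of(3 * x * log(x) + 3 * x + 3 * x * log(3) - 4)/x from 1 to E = log(3) + (-4 + 3*E)*log(3*E)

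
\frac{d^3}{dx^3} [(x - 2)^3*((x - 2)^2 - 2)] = 60*x^2 - 240*x + 228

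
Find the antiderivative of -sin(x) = cos(x) + C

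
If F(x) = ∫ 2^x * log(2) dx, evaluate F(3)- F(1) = 6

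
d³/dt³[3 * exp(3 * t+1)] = 81*exp(3*t + 1)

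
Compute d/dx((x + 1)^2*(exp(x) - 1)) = x^2*exp(x) + 4*x*exp(x) - 2*x + 3*exp(x) - 2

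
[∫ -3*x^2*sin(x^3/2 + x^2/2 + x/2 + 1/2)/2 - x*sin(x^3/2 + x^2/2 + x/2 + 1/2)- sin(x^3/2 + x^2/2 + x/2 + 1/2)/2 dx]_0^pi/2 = -cos(1/2) + cos(1/2 + pi/4 + pi^2/8 + pi^3/16)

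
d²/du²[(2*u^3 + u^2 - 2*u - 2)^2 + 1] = 120*u^4 + 80*u^3 - 84*u^2 - 72*u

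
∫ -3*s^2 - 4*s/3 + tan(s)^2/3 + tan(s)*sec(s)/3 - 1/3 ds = -s^3 - 2*s^2/3 - 2*s/3 + tan(s)/3 + sec(s)/3 + C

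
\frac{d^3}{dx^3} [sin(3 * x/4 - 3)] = -27*cos(3*x/4 - 3)/64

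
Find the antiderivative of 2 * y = y^2 + C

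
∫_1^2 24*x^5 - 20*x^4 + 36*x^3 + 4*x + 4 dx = 273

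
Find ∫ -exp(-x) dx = exp(-x) + C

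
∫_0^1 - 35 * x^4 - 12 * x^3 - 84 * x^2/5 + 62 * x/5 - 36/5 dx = -83/5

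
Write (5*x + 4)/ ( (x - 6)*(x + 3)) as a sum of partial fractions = 11/(9*(x + 3)) + 34/(9*(x - 6))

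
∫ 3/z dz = 3*log(z) + C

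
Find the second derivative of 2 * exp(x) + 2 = 2*exp(x)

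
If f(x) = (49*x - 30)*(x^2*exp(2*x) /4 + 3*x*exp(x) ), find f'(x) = 49*x^3*exp(2*x)/2 + 87*x^2*exp(2*x)/4 + 147*x^2*exp(x) - 15*x*exp(2*x) + 204*x*exp(x) - 90*exp(x)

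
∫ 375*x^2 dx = 125*x^3 + C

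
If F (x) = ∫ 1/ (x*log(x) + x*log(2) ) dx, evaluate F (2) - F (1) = log(2)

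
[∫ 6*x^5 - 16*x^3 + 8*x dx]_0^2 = 16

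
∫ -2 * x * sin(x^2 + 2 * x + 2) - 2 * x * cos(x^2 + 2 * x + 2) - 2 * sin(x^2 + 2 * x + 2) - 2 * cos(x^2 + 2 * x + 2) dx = -sin(x^2 + 2*x + 2) + cos(x^2 + 2*x + 2) + C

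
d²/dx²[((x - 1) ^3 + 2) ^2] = 30*x^4 - 120*x^3 + 180*x^2 - 96*x + 6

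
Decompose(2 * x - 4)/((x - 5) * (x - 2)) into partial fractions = 2/(x - 5)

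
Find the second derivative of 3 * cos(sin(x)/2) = 3*sin(x)*sin(sin(x)/2)/2 - 3*cos(x)^2*cos(sin(x)/2)/4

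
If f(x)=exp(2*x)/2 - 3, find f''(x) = 2*exp(2*x)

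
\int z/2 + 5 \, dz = z^2/4 + 5*z + C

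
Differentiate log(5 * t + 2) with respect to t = 5/(5*t + 2)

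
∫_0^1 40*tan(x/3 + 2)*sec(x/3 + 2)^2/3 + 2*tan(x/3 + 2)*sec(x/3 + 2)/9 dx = -20*sec(2)^2 + 2*sec(7/3)/3 - 2*sec(2)/3 + 20*sec(7/3)^2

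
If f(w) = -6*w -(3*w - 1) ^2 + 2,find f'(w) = -18*w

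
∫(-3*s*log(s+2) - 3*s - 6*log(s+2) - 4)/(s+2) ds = -(3*s + 4)*log(s + 2) + C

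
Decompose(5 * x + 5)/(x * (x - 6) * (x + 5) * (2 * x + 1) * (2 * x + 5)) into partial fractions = 3/(85*(2*x + 5)) + 5/(117*(2*x + 1)) - 4/(495*(x + 5)) + 35/(14586*(x - 6)) - 1/(30*x)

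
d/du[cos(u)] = -sin(u)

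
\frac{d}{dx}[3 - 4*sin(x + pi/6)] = -4*cos(x + pi/6)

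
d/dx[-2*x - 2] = -2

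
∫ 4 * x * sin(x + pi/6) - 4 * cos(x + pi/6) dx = -4*x*cos(x + pi/6) + C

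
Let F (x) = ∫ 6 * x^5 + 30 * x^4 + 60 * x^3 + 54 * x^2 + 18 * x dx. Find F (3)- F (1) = 3920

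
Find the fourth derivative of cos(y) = cos(y)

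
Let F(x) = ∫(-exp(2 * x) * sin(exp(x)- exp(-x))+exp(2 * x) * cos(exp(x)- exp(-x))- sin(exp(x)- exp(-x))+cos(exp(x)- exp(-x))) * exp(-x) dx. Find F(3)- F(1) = -sin(E - exp(-1)) + cos(-exp(3) + exp(-3)) - cos(E - exp(-1)) - sin(-exp(3) + exp(-3))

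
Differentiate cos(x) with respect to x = -sin(x)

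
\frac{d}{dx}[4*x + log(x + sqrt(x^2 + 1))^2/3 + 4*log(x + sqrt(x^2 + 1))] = (12*x^2 + 12*x*sqrt(x^2 + 1) + 2*x*log(x + sqrt(x^2 + 1)) + 12*x + 2*sqrt(x^2 + 1)*log(x + sqrt(x^2 + 1)) + 12*sqrt(x^2 + 1) + 12)/(3*x^2 + 3*x*sqrt(x^2 + 1) + 3)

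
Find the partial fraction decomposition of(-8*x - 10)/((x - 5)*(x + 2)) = -6/(7*(x + 2)) - 50/(7*(x - 5))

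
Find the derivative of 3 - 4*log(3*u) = -4/u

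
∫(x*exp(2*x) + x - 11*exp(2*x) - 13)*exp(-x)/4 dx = (x - 12)*sinh(x)/2 + C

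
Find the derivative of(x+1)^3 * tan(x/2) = (x + 1)^2*(x/(2*cos(x/2)^2) + 3*tan(x/2) + 1/(2*cos(x/2)^2))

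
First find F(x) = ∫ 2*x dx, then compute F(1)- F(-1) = 0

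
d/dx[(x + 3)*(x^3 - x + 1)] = 4*x^3 + 9*x^2 - 2*x - 2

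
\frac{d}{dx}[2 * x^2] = 4*x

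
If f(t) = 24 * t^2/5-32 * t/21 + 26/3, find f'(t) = 48*t/5 - 32/21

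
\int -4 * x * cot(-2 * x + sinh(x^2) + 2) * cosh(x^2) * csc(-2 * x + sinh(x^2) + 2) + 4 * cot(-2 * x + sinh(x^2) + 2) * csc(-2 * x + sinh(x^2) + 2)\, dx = 2*csc(-2*x + sinh(x^2) + 2) + C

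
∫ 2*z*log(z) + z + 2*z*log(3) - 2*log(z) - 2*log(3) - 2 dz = ((z - 1)^2 - 1)*log(3*z) + C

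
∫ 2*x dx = x^2 + C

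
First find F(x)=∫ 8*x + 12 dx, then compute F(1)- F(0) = 16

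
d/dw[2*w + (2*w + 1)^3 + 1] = 24*w^2 + 24*w + 8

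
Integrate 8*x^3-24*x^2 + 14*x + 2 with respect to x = 2*x^4 - 8*x^3 + 7*x^2 + 2*x + C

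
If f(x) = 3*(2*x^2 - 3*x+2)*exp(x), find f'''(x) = 6*x^2*exp(x) + 27*x*exp(x) + 15*exp(x)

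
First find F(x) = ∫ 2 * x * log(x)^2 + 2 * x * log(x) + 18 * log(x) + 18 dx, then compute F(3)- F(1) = 9*log(3)^2 + 54*log(3)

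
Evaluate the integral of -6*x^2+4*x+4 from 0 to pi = -2*pi^3 + 4*pi + 2*pi^2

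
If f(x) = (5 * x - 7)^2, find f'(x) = 50*x - 70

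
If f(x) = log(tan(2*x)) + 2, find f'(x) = 4/sin(4*x)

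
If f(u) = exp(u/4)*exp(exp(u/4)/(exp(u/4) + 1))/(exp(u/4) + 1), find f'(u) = (exp(u/4 + exp(u/4)/(exp(u/4) + 1)) + 3*exp(u/2 + exp(u/4)/(exp(u/4) + 1)) + 2*exp(3*u/4 + exp(u/4)/(exp(u/4) + 1)))/(16*exp(3*u/4) + 16*exp(u/4) + 24*exp(u/2) + 4*exp(u) + 4)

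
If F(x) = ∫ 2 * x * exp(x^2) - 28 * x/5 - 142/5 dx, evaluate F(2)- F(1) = -184/5 - E + exp(4)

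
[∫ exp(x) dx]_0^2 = -1 + exp(2)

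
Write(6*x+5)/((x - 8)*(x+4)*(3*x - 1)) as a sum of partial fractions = -63/(299*(3*x - 1)) - 19/(156*(x + 4)) + 53/(276*(x - 8))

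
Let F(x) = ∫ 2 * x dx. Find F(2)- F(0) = 4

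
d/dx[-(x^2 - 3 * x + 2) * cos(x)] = x^2*sin(x) - 3*x*sin(x) - 2*x*cos(x) + 2*sin(x) + 3*cos(x)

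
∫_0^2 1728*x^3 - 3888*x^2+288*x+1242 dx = -396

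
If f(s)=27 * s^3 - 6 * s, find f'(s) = 81*s^2 - 6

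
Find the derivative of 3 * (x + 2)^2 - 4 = 6*x + 12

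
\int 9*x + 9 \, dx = 9*x^2/2 + 9*x + C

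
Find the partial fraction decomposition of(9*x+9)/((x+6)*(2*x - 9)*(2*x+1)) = -9/(110*(2*x + 1)) + 33/(70*(2*x - 9)) - 15/(77*(x + 6))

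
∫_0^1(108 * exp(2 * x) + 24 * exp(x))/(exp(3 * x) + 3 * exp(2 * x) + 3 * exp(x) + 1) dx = -45/2 + 24*E/(1 + E) + 42*exp(2)/(1 + E)^2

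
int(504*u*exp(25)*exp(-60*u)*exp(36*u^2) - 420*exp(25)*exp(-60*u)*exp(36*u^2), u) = 7*exp((6*u - 5)^2) + C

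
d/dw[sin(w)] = cos(w)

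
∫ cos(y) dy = sin(y) + C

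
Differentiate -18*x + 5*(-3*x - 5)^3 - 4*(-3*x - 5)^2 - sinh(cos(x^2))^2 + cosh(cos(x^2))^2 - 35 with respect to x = -405*x^2 - 1422*x - 1263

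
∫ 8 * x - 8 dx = 4*x^2 - 8*x + C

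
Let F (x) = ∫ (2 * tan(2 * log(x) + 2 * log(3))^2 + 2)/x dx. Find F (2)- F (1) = tan(2*log(6)) - tan(2*log(3))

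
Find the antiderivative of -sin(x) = cos(x) + C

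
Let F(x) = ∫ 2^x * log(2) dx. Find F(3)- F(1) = 6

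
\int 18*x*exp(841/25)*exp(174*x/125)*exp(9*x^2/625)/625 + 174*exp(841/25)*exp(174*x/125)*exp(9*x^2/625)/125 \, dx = exp((3*x + 145)^2/625) + C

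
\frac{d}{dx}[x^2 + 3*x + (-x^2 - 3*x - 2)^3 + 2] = -6*x^5 - 45*x^4 - 132*x^3 - 189*x^2 - 130*x - 33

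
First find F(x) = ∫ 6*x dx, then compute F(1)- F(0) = 3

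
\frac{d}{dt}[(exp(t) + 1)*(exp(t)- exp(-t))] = (2*exp(3*t) + exp(2*t) + 1)*exp(-t)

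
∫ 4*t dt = 2*t^2 + C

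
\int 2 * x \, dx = x^2 + C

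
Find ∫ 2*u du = u^2 + C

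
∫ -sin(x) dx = cos(x) + C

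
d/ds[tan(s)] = cos(s)^(-2)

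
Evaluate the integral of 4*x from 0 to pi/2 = pi^2/2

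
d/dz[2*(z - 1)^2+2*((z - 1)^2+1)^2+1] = 8*z^3 - 24*z^2 + 36*z - 20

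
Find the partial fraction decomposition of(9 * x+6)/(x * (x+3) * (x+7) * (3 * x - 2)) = 162/(253*(3*x - 2)) + 57/(644*(x + 7)) - 7/(44*(x + 3)) - 1/(7*x)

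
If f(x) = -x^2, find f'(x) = -2*x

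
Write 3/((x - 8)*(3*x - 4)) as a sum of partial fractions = -9/(20*(3*x - 4)) + 3/(20*(x - 8))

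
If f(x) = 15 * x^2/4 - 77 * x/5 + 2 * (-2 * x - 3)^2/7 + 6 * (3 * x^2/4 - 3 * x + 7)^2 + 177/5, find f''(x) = 81*x^2/2 - 162*x + 3413/14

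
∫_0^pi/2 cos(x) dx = 1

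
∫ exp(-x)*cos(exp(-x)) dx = -sin(exp(-x)) + C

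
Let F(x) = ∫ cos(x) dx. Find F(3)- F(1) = -sin(1) + sin(3)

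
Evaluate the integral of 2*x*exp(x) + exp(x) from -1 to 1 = 3*exp(-1) + E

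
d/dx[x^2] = 2*x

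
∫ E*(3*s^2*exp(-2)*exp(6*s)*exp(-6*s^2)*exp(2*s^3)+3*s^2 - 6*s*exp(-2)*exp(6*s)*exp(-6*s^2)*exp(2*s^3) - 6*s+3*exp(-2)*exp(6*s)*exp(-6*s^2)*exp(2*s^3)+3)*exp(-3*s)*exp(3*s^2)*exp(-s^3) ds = 2*sinh((s - 1)^3) + C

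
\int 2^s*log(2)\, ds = 2^s + C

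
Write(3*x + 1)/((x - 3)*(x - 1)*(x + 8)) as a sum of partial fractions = -23/(99*(x + 8)) - 2/(9*(x - 1)) + 5/(11*(x - 3))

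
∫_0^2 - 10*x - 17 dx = -54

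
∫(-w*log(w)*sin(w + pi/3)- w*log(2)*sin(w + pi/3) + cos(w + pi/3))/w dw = log(2*w)*cos(w + pi/3) + C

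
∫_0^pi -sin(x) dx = -2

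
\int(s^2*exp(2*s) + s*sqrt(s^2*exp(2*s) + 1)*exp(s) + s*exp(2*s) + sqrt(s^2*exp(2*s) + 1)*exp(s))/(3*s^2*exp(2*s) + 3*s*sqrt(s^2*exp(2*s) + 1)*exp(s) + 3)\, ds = log(s*exp(s) + sqrt(s^2*exp(2*s) + 1))/3 + C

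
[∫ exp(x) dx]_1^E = -E + exp(E)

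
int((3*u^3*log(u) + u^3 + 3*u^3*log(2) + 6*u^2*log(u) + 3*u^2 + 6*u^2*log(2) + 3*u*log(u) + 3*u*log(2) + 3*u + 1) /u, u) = (u + 1)^3*log(2*u) + C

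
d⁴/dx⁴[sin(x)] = sin(x)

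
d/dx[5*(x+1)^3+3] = 15*x^2 + 30*x + 15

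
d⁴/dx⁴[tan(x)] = 24*tan(x)^5 + 40*tan(x)^3 + 16*tan(x)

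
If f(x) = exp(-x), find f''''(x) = exp(-x)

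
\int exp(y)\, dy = exp(y) + C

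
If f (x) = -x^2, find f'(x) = -2*x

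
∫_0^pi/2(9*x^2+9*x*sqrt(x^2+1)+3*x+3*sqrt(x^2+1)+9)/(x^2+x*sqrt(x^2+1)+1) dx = 3*log(pi/2 + sqrt(1 + pi^2/4)) + 9*pi/2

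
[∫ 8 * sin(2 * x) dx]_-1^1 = 0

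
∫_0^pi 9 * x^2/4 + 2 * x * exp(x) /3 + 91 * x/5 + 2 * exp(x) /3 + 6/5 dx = 2*pi*exp(pi)/3 + (pi/4 + 3)*(2*pi/5 + 3*pi^2)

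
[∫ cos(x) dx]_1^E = -sin(1) + sin(E)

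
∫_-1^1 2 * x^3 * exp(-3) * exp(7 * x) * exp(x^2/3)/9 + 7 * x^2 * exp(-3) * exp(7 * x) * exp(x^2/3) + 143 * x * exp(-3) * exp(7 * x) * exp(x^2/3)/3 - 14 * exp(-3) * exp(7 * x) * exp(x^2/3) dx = 29*exp(-29/3)/3 + 13*exp(13/3)/3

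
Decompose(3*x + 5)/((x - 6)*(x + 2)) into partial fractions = 1/(8*(x + 2)) + 23/(8*(x - 6))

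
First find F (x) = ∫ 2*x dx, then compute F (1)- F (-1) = 0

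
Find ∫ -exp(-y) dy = exp(-y) + C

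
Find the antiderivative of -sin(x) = cos(x) + C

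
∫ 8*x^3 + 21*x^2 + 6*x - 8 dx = 2*x^4 + 7*x^3 + 3*x^2 - 8*x + C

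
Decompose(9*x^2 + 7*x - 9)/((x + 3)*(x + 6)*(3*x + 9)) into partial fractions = 91/(9*(x + 6)) - 64/(9*(x + 3)) + 17/(3*(x + 3)^2)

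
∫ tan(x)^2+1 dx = tan(x) + C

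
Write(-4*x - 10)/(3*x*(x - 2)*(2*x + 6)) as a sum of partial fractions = 1/(45*(x + 3)) - 3/(10*(x - 2)) + 5/(18*x)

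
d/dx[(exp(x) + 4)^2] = 2*exp(2*x) + 8*exp(x)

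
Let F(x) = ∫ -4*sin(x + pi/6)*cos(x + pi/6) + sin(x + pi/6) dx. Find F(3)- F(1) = cos(pi/6 + 1) + cos(pi/3 + 6) - cos(pi/6 + 3) - cos(pi/3 + 2)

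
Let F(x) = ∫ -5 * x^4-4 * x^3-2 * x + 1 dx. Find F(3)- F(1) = -328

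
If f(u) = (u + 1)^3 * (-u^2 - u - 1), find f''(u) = -20*u^3 - 48*u^2 - 42*u - 14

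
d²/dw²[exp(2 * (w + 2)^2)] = 16*w^2*exp(2*w^2 + 8*w + 8) + 64*w*exp(2*w^2 + 8*w + 8) + 68*exp(2*w^2 + 8*w + 8)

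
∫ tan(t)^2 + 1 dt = tan(t) + C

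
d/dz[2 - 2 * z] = -2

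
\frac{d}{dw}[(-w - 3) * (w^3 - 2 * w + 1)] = -4*w^3 - 9*w^2 + 4*w + 5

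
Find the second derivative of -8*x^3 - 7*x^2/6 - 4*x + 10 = -48*x - 7/3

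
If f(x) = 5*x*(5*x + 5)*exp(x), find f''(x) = 25*x^2*exp(x) + 125*x*exp(x) + 100*exp(x)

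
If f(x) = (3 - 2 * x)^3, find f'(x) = -24*x^2 + 72*x - 54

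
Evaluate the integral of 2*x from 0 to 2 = 4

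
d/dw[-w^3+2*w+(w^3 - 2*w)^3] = 9*w^8 - 42*w^6 + 60*w^4 - 27*w^2 + 2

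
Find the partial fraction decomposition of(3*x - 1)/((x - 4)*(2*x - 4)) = -5/(4*(x - 2)) + 11/(4*(x - 4))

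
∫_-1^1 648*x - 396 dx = -792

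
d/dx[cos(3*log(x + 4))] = -3*sin(3*log(x + 4))/(x + 4)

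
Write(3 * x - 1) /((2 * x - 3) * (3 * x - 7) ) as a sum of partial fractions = 18/(5*(3*x - 7)) - 7/(5*(2*x - 3))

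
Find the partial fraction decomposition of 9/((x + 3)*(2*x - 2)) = -9/(8*(x + 3)) + 9/(8*(x - 1))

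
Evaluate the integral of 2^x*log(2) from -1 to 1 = 3/2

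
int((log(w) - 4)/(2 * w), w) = (log(w) - 4)^2/4 + C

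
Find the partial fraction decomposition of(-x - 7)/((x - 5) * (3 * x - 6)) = 1/(x - 2) - 4/(3*(x - 5))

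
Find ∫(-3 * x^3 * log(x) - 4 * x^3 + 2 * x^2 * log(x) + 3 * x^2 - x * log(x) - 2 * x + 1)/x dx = -(log(x) + 1)*(x^3 - x^2 + x - 1) + C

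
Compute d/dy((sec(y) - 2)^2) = 2*(-2 + 1/cos(y))*sin(y)/cos(y)^2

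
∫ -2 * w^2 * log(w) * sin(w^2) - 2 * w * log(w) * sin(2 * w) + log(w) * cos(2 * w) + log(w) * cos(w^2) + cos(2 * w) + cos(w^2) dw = w*(cos(2*w) + cos(w^2))*log(w) + C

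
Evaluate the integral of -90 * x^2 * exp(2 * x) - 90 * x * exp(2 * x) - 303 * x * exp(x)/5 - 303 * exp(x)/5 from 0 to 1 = -5*(-3*E - 2)^2 - 3*E/5 + 20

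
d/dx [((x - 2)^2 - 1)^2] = 4*x^3 - 24*x^2 + 44*x - 24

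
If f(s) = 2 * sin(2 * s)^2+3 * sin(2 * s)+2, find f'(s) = 4*sin(4*s) + 6*cos(2*s)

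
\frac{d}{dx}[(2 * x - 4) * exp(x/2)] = x*exp(x/2)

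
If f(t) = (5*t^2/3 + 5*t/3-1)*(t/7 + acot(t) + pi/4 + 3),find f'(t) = (60*t^4 + 280*t^3*acot(t) + 70*pi*t^3 + 880*t^3 + 140*t^2*acot(t) + 35*pi*t^2 + 328*t^2 + 280*t*acot(t) + 70*pi*t + 740*t + 140*acot(t) + 35*pi + 492)/(84*t^2 + 84)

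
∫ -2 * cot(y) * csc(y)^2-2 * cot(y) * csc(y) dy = (csc(y) + 1)^2 + C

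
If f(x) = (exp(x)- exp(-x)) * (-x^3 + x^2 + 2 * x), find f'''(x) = (-x^3*exp(2*x) - x^3 - 8*x^2*exp(2*x) + 10*x^2 - 10*x*exp(2*x) - 22*x + 6*exp(2*x) + 6)*exp(-x)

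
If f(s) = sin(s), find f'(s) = cos(s)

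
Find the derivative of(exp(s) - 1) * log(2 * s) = (s*exp(s)*log(s) + s*exp(s)*log(2) + exp(s) - 1)/s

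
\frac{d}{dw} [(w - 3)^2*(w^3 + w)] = 5*w^4 - 24*w^3 + 30*w^2 - 12*w + 9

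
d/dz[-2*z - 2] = -2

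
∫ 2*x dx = x^2 + C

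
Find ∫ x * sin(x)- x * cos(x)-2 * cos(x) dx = -sqrt(2)*(x + 1)*sin(x + pi/4) + C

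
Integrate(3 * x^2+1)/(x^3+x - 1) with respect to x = log(-3*x^3 - 3*x + 3) + C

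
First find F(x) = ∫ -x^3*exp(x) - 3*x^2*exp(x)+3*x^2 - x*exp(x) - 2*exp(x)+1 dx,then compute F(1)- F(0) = 3 - 3*E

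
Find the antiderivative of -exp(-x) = exp(-x) + C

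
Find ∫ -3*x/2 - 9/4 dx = -3*x^2/4 - 9*x/4 + C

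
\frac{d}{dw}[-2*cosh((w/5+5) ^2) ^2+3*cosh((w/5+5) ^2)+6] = 6*w*sinh(w^2/25 + 2*w + 25)/25 - 4*w*sinh(2*w^2/25 + 4*w + 50)/25 + 6*sinh(w^2/25 + 2*w + 25) - 4*sinh(2*w^2/25 + 4*w + 50)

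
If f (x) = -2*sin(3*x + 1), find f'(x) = -6*cos(3*x + 1)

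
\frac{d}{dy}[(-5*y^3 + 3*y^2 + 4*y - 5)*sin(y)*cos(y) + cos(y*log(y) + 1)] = -5*y^3*cos(2*y) - 15*y^2*sin(2*y)/2 + 3*y^2*cos(2*y) + 3*y*sin(2*y) + 4*y*cos(2*y) - log(y)*sin(y*log(y) + 1) + 2*sin(2*y) - sin(y*log(y) + 1) - 5*cos(2*y)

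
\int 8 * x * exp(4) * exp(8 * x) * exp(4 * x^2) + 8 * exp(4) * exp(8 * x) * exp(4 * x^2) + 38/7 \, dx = 38*x/7 + exp(4*(x + 1)^2) + C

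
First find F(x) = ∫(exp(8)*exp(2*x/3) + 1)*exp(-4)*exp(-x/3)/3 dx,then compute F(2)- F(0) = -exp(4) - exp(-14/3) + exp(-4) + exp(14/3)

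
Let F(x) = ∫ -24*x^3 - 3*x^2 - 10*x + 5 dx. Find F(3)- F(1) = -536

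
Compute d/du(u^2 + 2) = 2*u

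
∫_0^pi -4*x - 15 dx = (2 - 4*pi)*(pi/2 + 4) - 8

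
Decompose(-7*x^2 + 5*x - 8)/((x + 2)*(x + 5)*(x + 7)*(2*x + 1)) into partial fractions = -98/(351*(2*x + 1)) + 193/(65*(x + 7)) - 104/(27*(x + 5)) + 46/(45*(x + 2))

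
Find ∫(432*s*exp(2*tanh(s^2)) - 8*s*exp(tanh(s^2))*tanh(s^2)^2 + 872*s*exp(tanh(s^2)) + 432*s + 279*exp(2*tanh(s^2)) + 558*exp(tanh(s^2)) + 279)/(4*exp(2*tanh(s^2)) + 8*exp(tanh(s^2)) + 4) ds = ((exp(tanh(s^2)) + 1)*(-9*s + 24*(3*s + 2)^2 + 6)/4 + exp(tanh(s^2)))/(exp(tanh(s^2)) + 1) + C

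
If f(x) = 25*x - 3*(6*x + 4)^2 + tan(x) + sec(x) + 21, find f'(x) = -216*x + tan(x)^2 + tan(x)*sec(x) - 118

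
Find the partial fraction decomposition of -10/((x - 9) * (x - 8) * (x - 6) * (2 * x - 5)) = 80/(1001*(2*x - 5)) - 5/(21*(x - 6)) + 5/(11*(x - 8)) - 10/(39*(x - 9))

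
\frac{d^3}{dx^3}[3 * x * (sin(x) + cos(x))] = 3*x*sin(x) - 3*x*cos(x) - 9*sin(x) - 9*cos(x)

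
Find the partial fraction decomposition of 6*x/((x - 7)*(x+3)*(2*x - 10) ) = -9/(80*(x + 3)) - 15/(16*(x - 5)) + 21/(20*(x - 7))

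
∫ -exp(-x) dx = exp(-x) + C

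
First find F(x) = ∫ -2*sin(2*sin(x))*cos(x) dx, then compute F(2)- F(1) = cos(2*sin(2)) - cos(2*sin(1))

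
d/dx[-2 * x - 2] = -2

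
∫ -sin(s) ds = cos(s) + C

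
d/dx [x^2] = 2*x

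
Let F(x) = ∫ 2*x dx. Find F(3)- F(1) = 8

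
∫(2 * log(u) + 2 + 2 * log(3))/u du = (log(3*u) + 1)^2 + C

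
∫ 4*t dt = 2*t^2 + C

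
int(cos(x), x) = sin(x) + C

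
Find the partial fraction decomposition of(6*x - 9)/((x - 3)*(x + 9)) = 21/(4*(x + 9)) + 3/(4*(x - 3))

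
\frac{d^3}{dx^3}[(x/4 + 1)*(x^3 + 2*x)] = 6*x + 6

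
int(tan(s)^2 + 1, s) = tan(s) + C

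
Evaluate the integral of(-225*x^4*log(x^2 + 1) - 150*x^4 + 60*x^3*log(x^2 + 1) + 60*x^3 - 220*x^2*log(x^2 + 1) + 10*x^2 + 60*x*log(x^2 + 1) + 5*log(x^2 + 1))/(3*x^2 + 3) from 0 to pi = 5*(-5*pi^3 + pi/3 + 2*pi^2)*log(1 + pi^2)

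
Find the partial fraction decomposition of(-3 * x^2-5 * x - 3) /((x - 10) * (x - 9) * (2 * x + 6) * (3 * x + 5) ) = -81/(8960*(3*x + 5)) + 5/(416*(x + 3)) + 97/(256*(x - 9)) - 353/(910*(x - 10))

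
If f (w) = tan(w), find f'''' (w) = 24*tan(w)^5 + 40*tan(w)^3 + 16*tan(w)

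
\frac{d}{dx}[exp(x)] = exp(x)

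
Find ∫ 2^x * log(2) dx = 2^x + C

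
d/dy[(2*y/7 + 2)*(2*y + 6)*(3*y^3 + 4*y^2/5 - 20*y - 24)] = 60*y^4/7 + 352*y^3/5 + 612*y^2/7 - 1184*y/5 - 2640/7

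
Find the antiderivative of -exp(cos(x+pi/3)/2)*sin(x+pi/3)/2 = exp(cos(x + pi/3)/2) + C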